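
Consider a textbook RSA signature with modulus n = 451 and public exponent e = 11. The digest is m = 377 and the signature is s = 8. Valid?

no

Squares mod 451: s^1≡8, s^2≡64, s^4≡37, s^8≡16
11 = 8 + 2 + 1, so s^11 ≡ 16·64·8 ≡ 74 (mod 451)
s^11 mod 451 = 74, but m = 377.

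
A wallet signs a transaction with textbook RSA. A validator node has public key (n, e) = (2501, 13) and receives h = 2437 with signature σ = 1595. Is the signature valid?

valid

σ^2 ≡ 1595^2 = 2544025 ≡ 508
σ^4 ≡ 508^2 = 258064 ≡ 461
σ^8 ≡ 461^2 = 212521 ≡ 2437
13 = 8 + 4 + 1, so σ^13 ≡ 2437·461·1595 ≡ 2437 (mod 2501)
2437 = h, so the signature checks out.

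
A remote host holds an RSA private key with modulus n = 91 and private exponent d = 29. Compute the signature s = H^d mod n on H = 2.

32

H^29 mod 91 = 32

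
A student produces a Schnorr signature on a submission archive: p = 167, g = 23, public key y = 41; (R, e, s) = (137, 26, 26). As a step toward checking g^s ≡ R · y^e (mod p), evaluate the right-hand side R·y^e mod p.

Squares mod 167: 41^1≡41, 41^2≡11, 41^4≡121, 41^8≡112, 41^16≡19
26 = 16 + 8 + 2, so 41^26 ≡ 19·112·11 ≡ 28 (mod 167)
R · y^e ≡ 137·28 = 3836 ≡ 162 (mod 167)

162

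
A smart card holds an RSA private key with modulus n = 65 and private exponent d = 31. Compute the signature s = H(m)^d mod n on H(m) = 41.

11

Squares mod 65: (H(m))^1≡41, (H(m))^2≡56, (H(m))^4≡16, (H(m))^8≡61, (H(m))^16≡16
31 = 16 + 8 + 4 + 2 + 1, so (H(m))^31 ≡ 16·61·16·56·41 ≡ 11 (mod 65)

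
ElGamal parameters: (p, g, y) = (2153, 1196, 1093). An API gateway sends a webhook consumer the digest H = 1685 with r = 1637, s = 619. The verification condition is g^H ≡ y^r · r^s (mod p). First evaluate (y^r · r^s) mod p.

1093^2 = 1194649 ≡ 1887
1093^4 ≡ 1887^2 = 3560769 ≡ 1860
1093^8 ≡ 1860^2 = 3459600 ≡ 1882
1093^16 ≡ 1882^2 = 3541924 ≡ 239
1093^32 ≡ 239^2 = 57121 ≡ 1143
1093^64 ≡ 1143^2 = 1306449 ≡ 1731
1093^128 ≡ 1731^2 = 2996361 ≡ 1538
1093^256 ≡ 1538^2 = 2365444 ≡ 1450
1093^512 ≡ 1450^2 = 2102500 ≡ 1172
1093^1024 ≡ 1172^2 = 1373584 ≡ 2123
1637 = 1024 + 512 + 64 + 32 + 4 + 1, so 1093^1637 ≡ 2123·1172·1731·1143·1860·1093 ≡ 1294 (mod 2153)
1637^2 = 2679769 ≡ 1437
1637^4 ≡ 1437^2 = 2064969 ≡ 242
1637^8 ≡ 242^2 = 58564 ≡ 433
1637^16 ≡ 433^2 = 187489 ≡ 178
1637^32 ≡ 178^2 = 31684 ≡ 1542
1637^64 ≡ 1542^2 = 2377764 ≡ 852
1637^128 ≡ 852^2 = 725904 ≡ 343
1637^256 ≡ 343^2 = 117649 ≡ 1387
1637^512 ≡ 1387^2 = 1923769 ≡ 1140
619 = 512 + 64 + 32 + 8 + 2 + 1, so 1637^619 ≡ 1140·852·1542·433·1437·1637 ≡ 1558 (mod 2153)
y^r · r^s ≡ 1294·1558 = 2016052 ≡ 844 (mod 2153)

844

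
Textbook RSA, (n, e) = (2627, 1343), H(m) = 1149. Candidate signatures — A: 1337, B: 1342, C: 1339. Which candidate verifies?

A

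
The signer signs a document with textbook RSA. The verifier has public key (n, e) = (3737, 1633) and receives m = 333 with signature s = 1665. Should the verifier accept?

s^2 ≡ 1665^2 = 2772225 ≡ 3108
s^4 ≡ 3108^2 = 9659664 ≡ 3256
s^8 ≡ 3256^2 = 10601536 ≡ 3404
s^16 ≡ 3404^2 = 11587216 ≡ 2516
s^32 ≡ 2516^2 = 6330256 ≡ 3515
s^64 ≡ 3515^2 = 12355225 ≡ 703
s^128 ≡ 703^2 = 494209 ≡ 925
s^256 ≡ 925^2 = 855625 ≡ 3589
s^512 ≡ 3589^2 = 12880921 ≡ 3219
s^1024 ≡ 3219^2 = 10361961 ≡ 2997
1633 = 1024 + 512 + 64 + 32 + 1, so s^1633 ≡ 2997·3219·703·3515·1665 ≡ 333 (mod 3737)
Since 333 equals the digest 333, verification succeeds.

accept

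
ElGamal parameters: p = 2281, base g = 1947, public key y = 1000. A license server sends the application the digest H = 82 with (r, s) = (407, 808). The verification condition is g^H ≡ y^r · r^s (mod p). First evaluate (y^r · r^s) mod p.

1281

1000^2 = 1000000 ≡ 922
1000^4 ≡ 922^2 = 850084 ≡ 1552
1000^8 ≡ 1552^2 = 2408704 ≡ 2249
1000^16 ≡ 2249^2 = 5058001 ≡ 1024
1000^32 ≡ 1024^2 = 1048576 ≡ 1597
1000^64 ≡ 1597^2 = 2550409 ≡ 251
1000^128 ≡ 251^2 = 63001 ≡ 1414
1000^256 ≡ 1414^2 = 1999396 ≡ 1240
407 = 256 + 128 + 16 + 4 + 2 + 1, so 1000^407 ≡ 1240·1414·1024·1552·922·1000 ≡ 2191 (mod 2281)
407^2 = 165649 ≡ 1417
407^4 ≡ 1417^2 = 2007889 ≡ 609
407^8 ≡ 609^2 = 370881 ≡ 1359
407^16 ≡ 1359^2 = 1846881 ≡ 1552
407^32 ≡ 1552^2 = 2408704 ≡ 2249
407^64 ≡ 2249^2 = 5058001 ≡ 1024
407^128 ≡ 1024^2 = 1048576 ≡ 1597
407^256 ≡ 1597^2 = 2550409 ≡ 251
407^512 ≡ 251^2 = 63001 ≡ 1414
808 = 512 + 256 + 32 + 8, so 407^808 ≡ 1414·251·2249·1359 ≡ 518 (mod 2281)
y^r · r^s ≡ 2191·518 = 1134938 ≡ 1281 (mod 2281)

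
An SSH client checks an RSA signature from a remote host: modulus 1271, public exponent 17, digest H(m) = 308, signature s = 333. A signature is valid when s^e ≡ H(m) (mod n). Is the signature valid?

valid

Squares mod 1271: s^1≡333, s^2≡312, s^4≡748, s^8≡264, s^16≡1062
17 = 16 + 1, so s^17 ≡ 1062·333 ≡ 308 (mod 1271)
s^17 mod 1271 = 308 matches H(m).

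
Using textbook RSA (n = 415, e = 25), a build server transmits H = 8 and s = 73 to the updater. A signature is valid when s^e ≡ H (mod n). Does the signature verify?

verifies

s^2 ≡ 73^2 = 5329 ≡ 349
s^4 ≡ 349^2 = 121801 ≡ 206
s^8 ≡ 206^2 = 42436 ≡ 106
s^16 ≡ 106^2 = 11236 ≡ 31
25 = 16 + 8 + 1, so s^25 ≡ 31·106·73 ≡ 8 (mod 415)
8 = H, so the signature checks out.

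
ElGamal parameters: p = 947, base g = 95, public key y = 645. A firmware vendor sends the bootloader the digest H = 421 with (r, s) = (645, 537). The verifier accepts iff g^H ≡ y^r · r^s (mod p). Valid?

yes

Left side g^H mod p:
95^2 = 9025 ≡ 502
95^4 ≡ 502^2 = 252004 ≡ 102
95^8 ≡ 102^2 = 10404 ≡ 934
95^16 ≡ 934^2 = 872356 ≡ 169
95^32 ≡ 169^2 = 28561 ≡ 151
95^64 ≡ 151^2 = 22801 ≡ 73
95^128 ≡ 73^2 = 5329 ≡ 594
95^256 ≡ 594^2 = 352836 ≡ 552
421 = 256 + 128 + 32 + 4 + 1, so 95^421 ≡ 552·594·151·102·95 ≡ 851 (mod 947)
Right side y^r · r^s mod p:
645^2 = 416025 ≡ 292
645^4 ≡ 292^2 = 85264 ≡ 34
645^8 ≡ 34^2 = 1156 ≡ 209
645^16 ≡ 209^2 = 43681 ≡ 119
645^32 ≡ 119^2 = 14161 ≡ 903
645^64 ≡ 903^2 = 815409 ≡ 42
645^128 ≡ 42^2 = 1764 ≡ 817
645^256 ≡ 817^2 = 667489 ≡ 801
645^512 ≡ 801^2 = 641601 ≡ 482
645 = 512 + 128 + 4 + 1, so 645^645 ≡ 482·817·34·645 ≡ 133 (mod 947)
645^2 = 416025 ≡ 292
645^4 ≡ 292^2 = 85264 ≡ 34
645^8 ≡ 34^2 = 1156 ≡ 209
645^16 ≡ 209^2 = 43681 ≡ 119
645^32 ≡ 119^2 = 14161 ≡ 903
645^64 ≡ 903^2 = 815409 ≡ 42
645^128 ≡ 42^2 = 1764 ≡ 817
645^256 ≡ 817^2 = 667489 ≡ 801
645^512 ≡ 801^2 = 641601 ≡ 482
537 = 512 + 16 + 8 + 1, so 645^537 ≡ 482·119·209·645 ≡ 42 (mod 947)
133·42 = 5586 ≡ 851 (mod 947)
851 ≡ 851 (mod 947), so the signature is genuine.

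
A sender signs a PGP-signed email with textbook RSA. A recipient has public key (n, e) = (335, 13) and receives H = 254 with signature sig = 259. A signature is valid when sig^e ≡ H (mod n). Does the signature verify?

verifies

sig^2 ≡ 259^2 = 67081 ≡ 81
sig^4 ≡ 81^2 = 6561 ≡ 196
sig^8 ≡ 196^2 = 38416 ≡ 226
13 = 8 + 4 + 1, so sig^13 ≡ 226·196·259 ≡ 254 (mod 335)
254 = H, so the signature checks out.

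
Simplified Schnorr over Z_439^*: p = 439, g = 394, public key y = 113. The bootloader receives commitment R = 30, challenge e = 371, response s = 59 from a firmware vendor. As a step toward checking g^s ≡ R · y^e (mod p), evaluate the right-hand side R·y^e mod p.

113^2 = 12769 ≡ 38
113^4 ≡ 38^2 = 1444 ≡ 127
113^8 ≡ 127^2 = 16129 ≡ 325
113^16 ≡ 325^2 = 105625 ≡ 265
113^32 ≡ 265^2 = 70225 ≡ 424
113^64 ≡ 424^2 = 179776 ≡ 225
113^128 ≡ 225^2 = 50625 ≡ 140
113^256 ≡ 140^2 = 19600 ≡ 284
371 = 256 + 64 + 32 + 16 + 2 + 1, so 113^371 ≡ 284·225·424·265·38·113 ≡ 365 (mod 439)
R · y^e ≡ 30·365 = 10950 ≡ 414 (mod 439)

414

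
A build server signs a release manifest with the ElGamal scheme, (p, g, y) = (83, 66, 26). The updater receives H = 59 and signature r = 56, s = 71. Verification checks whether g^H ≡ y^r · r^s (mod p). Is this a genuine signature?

genuine

Left side g^H mod p:
66^2 = 4356 ≡ 40
66^4 ≡ 40^2 = 1600 ≡ 23
66^8 ≡ 23^2 = 529 ≡ 31
66^16 ≡ 31^2 = 961 ≡ 48
66^32 ≡ 48^2 = 2304 ≡ 63
59 = 32 + 16 + 8 + 2 + 1, so 66^59 ≡ 63·48·31·40·66 ≡ 72 (mod 83)
Right side y^r · r^s mod p:
26^2 = 676 ≡ 12
26^4 ≡ 12^2 = 144 ≡ 61
26^8 ≡ 61^2 = 3721 ≡ 69
26^16 ≡ 69^2 = 4761 ≡ 30
26^32 ≡ 30^2 = 900 ≡ 70
56 = 32 + 16 + 8, so 26^56 ≡ 70·30·69 ≡ 65 (mod 83)
56^2 = 3136 ≡ 65
56^4 ≡ 65^2 = 4225 ≡ 75
56^8 ≡ 75^2 = 5625 ≡ 64
56^16 ≡ 64^2 = 4096 ≡ 29
56^32 ≡ 29^2 = 841 ≡ 11
56^64 ≡ 11^2 = 121 ≡ 38
71 = 64 + 4 + 2 + 1, so 56^71 ≡ 38·75·65·56 ≡ 79 (mod 83)
65·79 = 5135 ≡ 72 (mod 83)
72 ≡ 72 (mod 83), so the signature is genuine.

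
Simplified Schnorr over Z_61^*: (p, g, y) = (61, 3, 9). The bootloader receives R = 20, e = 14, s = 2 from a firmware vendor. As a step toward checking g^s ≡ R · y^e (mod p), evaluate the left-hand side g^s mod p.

9

3^2 = 9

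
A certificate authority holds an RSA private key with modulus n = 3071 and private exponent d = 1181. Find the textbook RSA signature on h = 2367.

517

h^2 ≡ 2367^2 = 5602689 ≡ 1185
h^4 ≡ 1185^2 = 1404225 ≡ 778
h^8 ≡ 778^2 = 605284 ≡ 297
h^16 ≡ 297^2 = 88209 ≡ 2221
h^32 ≡ 2221^2 = 4932841 ≡ 815
h^64 ≡ 815^2 = 664225 ≡ 889
h^128 ≡ 889^2 = 790321 ≡ 1074
h^256 ≡ 1074^2 = 1153476 ≡ 1851
h^512 ≡ 1851^2 = 3426201 ≡ 2036
h^1024 ≡ 2036^2 = 4145296 ≡ 2517
1181 = 1024 + 128 + 16 + 8 + 4 + 1, so h^1181 ≡ 2517·1074·2221·297·778·2367 ≡ 517 (mod 3071)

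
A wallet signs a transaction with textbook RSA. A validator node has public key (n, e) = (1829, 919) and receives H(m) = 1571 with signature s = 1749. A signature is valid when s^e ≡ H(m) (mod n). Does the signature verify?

s^919 mod 1829 = 1571
1571 = H(m), so the signature checks out.

verifies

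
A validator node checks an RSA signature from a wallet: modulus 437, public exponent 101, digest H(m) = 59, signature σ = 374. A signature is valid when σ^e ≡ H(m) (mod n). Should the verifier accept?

Squares mod 437: σ^1≡374, σ^2≡36, σ^4≡422, σ^8≡225, σ^16≡370, σ^32≡119, σ^64≡177
101 = 64 + 32 + 4 + 1, so σ^101 ≡ 177·119·422·374 ≡ 59 (mod 437)
59 = H(m), so the signature checks out.

accept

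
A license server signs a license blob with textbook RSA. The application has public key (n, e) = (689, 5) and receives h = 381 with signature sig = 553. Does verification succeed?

sig^2 ≡ 553^2 = 305809 ≡ 582
sig^4 ≡ 582^2 = 338724 ≡ 425
5 = 4 + 1, so sig^5 ≡ 425·553 ≡ 76 (mod 689)
76 ≠ 381, so verification fails.

fails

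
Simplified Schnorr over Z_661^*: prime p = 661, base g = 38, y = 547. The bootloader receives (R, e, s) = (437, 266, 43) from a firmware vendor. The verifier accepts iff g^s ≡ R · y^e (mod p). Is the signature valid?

valid

g^s mod p:
38^2 = 1444 ≡ 122
38^4 ≡ 122^2 = 14884 ≡ 342
38^8 ≡ 342^2 = 116964 ≡ 628
38^16 ≡ 628^2 = 394384 ≡ 428
38^32 ≡ 428^2 = 183184 ≡ 87
43 = 32 + 8 + 2 + 1, so 38^43 ≡ 87·628·122·38 ≡ 601 (mod 661)
R · y^e mod p:
547^2 = 299209 ≡ 437
547^4 ≡ 437^2 = 190969 ≡ 601
547^8 ≡ 601^2 = 361201 ≡ 295
547^16 ≡ 295^2 = 87025 ≡ 434
547^32 ≡ 434^2 = 188356 ≡ 632
547^64 ≡ 632^2 = 399424 ≡ 180
547^128 ≡ 180^2 = 32400 ≡ 11
547^256 ≡ 11^2 = 121
266 = 256 + 8 + 2, so 547^266 ≡ 121·295·437 ≡ 437 (mod 661)
437·437 = 190969 ≡ 601 (mod 661)
601 ≡ 601 (mod 661); signature holds.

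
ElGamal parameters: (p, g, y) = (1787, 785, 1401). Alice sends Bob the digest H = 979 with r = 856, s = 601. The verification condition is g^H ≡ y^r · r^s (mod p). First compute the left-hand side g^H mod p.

785^2 = 616225 ≡ 1497
785^4 ≡ 1497^2 = 2241009 ≡ 111
785^8 ≡ 111^2 = 12321 ≡ 1599
785^16 ≡ 1599^2 = 2556801 ≡ 1391
785^32 ≡ 1391^2 = 1934881 ≡ 1347
785^64 ≡ 1347^2 = 1814409 ≡ 604
785^128 ≡ 604^2 = 364816 ≡ 268
785^256 ≡ 268^2 = 71824 ≡ 344
785^512 ≡ 344^2 = 118336 ≡ 394
979 = 512 + 256 + 128 + 64 + 16 + 2 + 1, so 785^979 ≡ 394·344·268·604·1391·1497·785 ≡ 572 (mod 1787)

572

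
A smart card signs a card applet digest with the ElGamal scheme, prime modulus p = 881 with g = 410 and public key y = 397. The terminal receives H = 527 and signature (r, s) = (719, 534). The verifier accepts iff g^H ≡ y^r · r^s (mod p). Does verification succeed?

passes

Left side g^H mod p:
410^2 = 168100 ≡ 710
410^4 ≡ 710^2 = 504100 ≡ 168
410^8 ≡ 168^2 = 28224 ≡ 32
410^16 ≡ 32^2 = 1024 ≡ 143
410^32 ≡ 143^2 = 20449 ≡ 186
410^64 ≡ 186^2 = 34596 ≡ 237
410^128 ≡ 237^2 = 56169 ≡ 666
410^256 ≡ 666^2 = 443556 ≡ 413
410^512 ≡ 413^2 = 170569 ≡ 536
527 = 512 + 8 + 4 + 2 + 1, so 410^527 ≡ 536·32·168·710·410 ≡ 621 (mod 881)
Right side y^r · r^s mod p:
397^2 = 157609 ≡ 791
397^4 ≡ 791^2 = 625681 ≡ 171
397^8 ≡ 171^2 = 29241 ≡ 168
397^16 ≡ 168^2 = 28224 ≡ 32
397^32 ≡ 32^2 = 1024 ≡ 143
397^64 ≡ 143^2 = 20449 ≡ 186
397^128 ≡ 186^2 = 34596 ≡ 237
397^256 ≡ 237^2 = 56169 ≡ 666
397^512 ≡ 666^2 = 443556 ≡ 413
719 = 512 + 128 + 64 + 8 + 4 + 2 + 1, so 397^719 ≡ 413·237·186·168·171·791·397 ≡ 779 (mod 881)
719^2 = 516961 ≡ 695
719^4 ≡ 695^2 = 483025 ≡ 237
719^8 ≡ 237^2 = 56169 ≡ 666
719^16 ≡ 666^2 = 443556 ≡ 413
719^32 ≡ 413^2 = 170569 ≡ 536
719^64 ≡ 536^2 = 287296 ≡ 90
719^128 ≡ 90^2 = 8100 ≡ 171
719^256 ≡ 171^2 = 29241 ≡ 168
719^512 ≡ 168^2 = 28224 ≡ 32
534 = 512 + 16 + 4 + 2, so 719^534 ≡ 32·413·237·695 ≡ 849 (mod 881)
779·849 = 661371 ≡ 621 (mod 881)
621 ≡ 621 (mod 881), so the signature is genuine.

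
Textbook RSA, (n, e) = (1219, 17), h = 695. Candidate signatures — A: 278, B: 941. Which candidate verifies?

Candidate A: 278^2 = 77284 ≡ 487; 278^4 ≡ 487^2 = 237169 ≡ 683; 278^8 ≡ 683^2 = 466489 ≡ 831; 278^16 ≡ 831^2 = 690561 ≡ 607; 17 = 16 + 1, so 278^17 ≡ 607·278 ≡ 524 (mod 1219)
Candidate B: 941^2 = 885481 ≡ 487; 941^4 ≡ 487^2 = 237169 ≡ 683; 941^8 ≡ 683^2 = 466489 ≡ 831; 941^16 ≡ 831^2 = 690561 ≡ 607; 17 = 16 + 1, so 941^17 ≡ 607·941 ≡ 695 (mod 1219)
  → matches h = 695

B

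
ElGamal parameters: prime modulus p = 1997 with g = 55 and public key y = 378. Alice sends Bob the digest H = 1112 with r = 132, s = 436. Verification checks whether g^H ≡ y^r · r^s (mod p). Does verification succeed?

Left side g^H mod p:
Squares mod 1997: 55^1≡55, 55^2≡1028, 55^4≡371, 55^8≡1845, 55^16≡1137, 55^32≡710, 55^64≡856, 55^128≡1834, 55^256≡608, 55^512≡219, 55^1024≡33
1112 = 1024 + 64 + 16 + 8, so 55^1112 ≡ 33·856·1137·1845 ≡ 1746 (mod 1997)
Right side y^r · r^s mod p:
Squares mod 1997: 378^1≡378, 378^2≡1097, 378^4≡1215, 378^8≡442, 378^16≡1655, 378^32≡1138, 378^64≡988, 378^128≡1608
132 = 128 + 4, so 378^132 ≡ 1608·1215 ≡ 654 (mod 1997)
Squares mod 1997: 132^1≡132, 132^2≡1448, 132^4≡1851, 132^8≡1346, 132^16≡437, 132^32≡1254, 132^64≡877, 132^128≡284, 132^256≡776
436 = 256 + 128 + 32 + 16 + 4, so 132^436 ≡ 776·284·1254·437·1851 ≡ 1505 (mod 1997)
654·1505 = 984270 ≡ 1746 (mod 1997)
1746 ≡ 1746 (mod 1997), so the signature is genuine.

passes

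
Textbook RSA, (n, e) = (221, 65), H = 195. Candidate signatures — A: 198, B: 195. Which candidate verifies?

Candidate A: 198^2 = 39204 ≡ 87; 198^4 ≡ 87^2 = 7569 ≡ 55; 198^8 ≡ 55^2 = 3025 ≡ 152; 198^16 ≡ 152^2 = 23104 ≡ 120; 198^32 ≡ 120^2 = 14400 ≡ 35; 198^64 ≡ 35^2 = 1225 ≡ 120; 65 = 64 + 1, so 198^65 ≡ 120·198 ≡ 113 (mod 221)
Candidate B: 195^2 = 38025 ≡ 13; 195^4 ≡ 13^2 = 169; 195^8 ≡ 169^2 = 28561 ≡ 52; 195^16 ≡ 52^2 = 2704 ≡ 52; 195^32 ≡ 52^2 = 2704 ≡ 52; 195^64 ≡ 52^2 = 2704 ≡ 52; 65 = 64 + 1, so 195^65 ≡ 52·195 ≡ 195 (mod 221)
  → matches H = 195

B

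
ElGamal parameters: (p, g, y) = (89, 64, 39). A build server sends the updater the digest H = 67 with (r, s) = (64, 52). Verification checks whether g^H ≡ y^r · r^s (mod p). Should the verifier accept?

reject

Left side g^H mod p:
64^2 = 4096 ≡ 2
64^4 ≡ 2^2 = 4
64^8 ≡ 4^2 = 16
64^16 ≡ 16^2 = 256 ≡ 78
64^32 ≡ 78^2 = 6084 ≡ 32
64^64 ≡ 32^2 = 1024 ≡ 45
67 = 64 + 2 + 1, so 64^67 ≡ 45·2·64 ≡ 64 (mod 89)
Right side y^r · r^s mod p:
39^2 = 1521 ≡ 8
39^4 ≡ 8^2 = 64
39^8 ≡ 64^2 = 4096 ≡ 2
39^16 ≡ 2^2 = 4
39^32 ≡ 4^2 = 16
39^64 ≡ 16^2 = 256 ≡ 78
64^2 = 4096 ≡ 2
64^4 ≡ 2^2 = 4
64^8 ≡ 4^2 = 16
64^16 ≡ 16^2 = 256 ≡ 78
64^32 ≡ 78^2 = 6084 ≡ 32
52 = 32 + 16 + 4, so 64^52 ≡ 32·78·4 ≡ 16 (mod 89)
78·16 = 1248 ≡ 2 (mod 89)
64 ≠ 2, so verification fails.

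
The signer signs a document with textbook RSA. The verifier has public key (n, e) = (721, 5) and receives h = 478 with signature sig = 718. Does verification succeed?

passes

Squares mod 721: sig^1≡718, sig^2≡9, sig^4≡81
5 = 4 + 1, so sig^5 ≡ 81·718 ≡ 478 (mod 721)
Since 478 equals the digest 478, verification succeeds.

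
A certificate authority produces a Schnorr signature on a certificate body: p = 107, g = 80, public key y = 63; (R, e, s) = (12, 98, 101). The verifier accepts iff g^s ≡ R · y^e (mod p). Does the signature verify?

does not verify

g^s mod p:
80^2 = 6400 ≡ 87
80^4 ≡ 87^2 = 7569 ≡ 79
80^8 ≡ 79^2 = 6241 ≡ 35
80^16 ≡ 35^2 = 1225 ≡ 48
80^32 ≡ 48^2 = 2304 ≡ 57
80^64 ≡ 57^2 = 3249 ≡ 39
101 = 64 + 32 + 4 + 1, so 80^101 ≡ 39·57·79·80 ≡ 46 (mod 107)
R · y^e mod p:
63^2 = 3969 ≡ 10
63^4 ≡ 10^2 = 100
63^8 ≡ 100^2 = 10000 ≡ 49
63^16 ≡ 49^2 = 2401 ≡ 47
63^32 ≡ 47^2 = 2209 ≡ 69
63^64 ≡ 69^2 = 4761 ≡ 53
98 = 64 + 32 + 2, so 63^98 ≡ 53·69·10 ≡ 83 (mod 107)
12·83 = 996 ≡ 33 (mod 107)
46 ≠ 33; the check fails.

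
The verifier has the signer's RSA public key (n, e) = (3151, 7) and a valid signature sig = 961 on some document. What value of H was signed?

1087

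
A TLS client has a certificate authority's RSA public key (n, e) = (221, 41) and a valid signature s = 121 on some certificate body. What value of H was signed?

36

s^2 ≡ 121^2 = 14641 ≡ 55
s^4 ≡ 55^2 = 3025 ≡ 152
s^8 ≡ 152^2 = 23104 ≡ 120
s^16 ≡ 120^2 = 14400 ≡ 35
s^32 ≡ 35^2 = 1225 ≡ 120
41 = 32 + 8 + 1, so s^41 ≡ 120·120·121 ≡ 36 (mod 221)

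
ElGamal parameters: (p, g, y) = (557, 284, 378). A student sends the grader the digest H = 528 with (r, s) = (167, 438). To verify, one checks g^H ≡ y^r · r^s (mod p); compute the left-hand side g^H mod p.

104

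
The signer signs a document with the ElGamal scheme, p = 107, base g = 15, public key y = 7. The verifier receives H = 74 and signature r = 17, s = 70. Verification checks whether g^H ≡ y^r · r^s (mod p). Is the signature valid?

Left side g^H mod p:
15^2 = 225 ≡ 11
15^4 ≡ 11^2 = 121 ≡ 14
15^8 ≡ 14^2 = 196 ≡ 89
15^16 ≡ 89^2 = 7921 ≡ 3
15^32 ≡ 3^2 = 9
15^64 ≡ 9^2 = 81
74 = 64 + 8 + 2, so 15^74 ≡ 81·89·11 ≡ 12 (mod 107)
Right side y^r · r^s mod p:
7^2 = 49
7^4 ≡ 49^2 = 2401 ≡ 47
7^8 ≡ 47^2 = 2209 ≡ 69
7^16 ≡ 69^2 = 4761 ≡ 53
17 = 16 + 1, so 7^17 ≡ 53·7 ≡ 50 (mod 107)
17^2 = 289 ≡ 75
17^4 ≡ 75^2 = 5625 ≡ 61
17^8 ≡ 61^2 = 3721 ≡ 83
17^16 ≡ 83^2 = 6889 ≡ 41
17^32 ≡ 41^2 = 1681 ≡ 76
17^64 ≡ 76^2 = 5776 ≡ 105
70 = 64 + 4 + 2, so 17^70 ≡ 105·61·75 ≡ 52 (mod 107)
50·52 = 2600 ≡ 32 (mod 107)
12 ≠ 32, so verification fails.

invalid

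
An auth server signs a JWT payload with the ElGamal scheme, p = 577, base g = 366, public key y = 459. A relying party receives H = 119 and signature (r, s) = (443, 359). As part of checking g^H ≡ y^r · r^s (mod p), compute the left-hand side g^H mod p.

Squares mod 577: 366^1≡366, 366^2≡92, 366^4≡386, 366^8≡130, 366^16≡167, 366^32≡193, 366^64≡321
119 = 64 + 32 + 16 + 4 + 2 + 1, so 366^119 ≡ 321·193·167·386·92·366 ≡ 498 (mod 577)

498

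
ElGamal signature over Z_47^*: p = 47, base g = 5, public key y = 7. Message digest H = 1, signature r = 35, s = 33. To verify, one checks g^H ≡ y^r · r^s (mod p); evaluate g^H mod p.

5

5^1 mod 47 = 5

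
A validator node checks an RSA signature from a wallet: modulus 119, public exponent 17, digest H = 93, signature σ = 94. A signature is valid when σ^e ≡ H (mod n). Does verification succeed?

σ^2 ≡ 94^2 = 8836 ≡ 30
σ^4 ≡ 30^2 = 900 ≡ 67
σ^8 ≡ 67^2 = 4489 ≡ 86
σ^16 ≡ 86^2 = 7396 ≡ 18
17 = 16 + 1, so σ^17 ≡ 18·94 ≡ 26 (mod 119)
The recovered value 26 does not match the digest 93.

fails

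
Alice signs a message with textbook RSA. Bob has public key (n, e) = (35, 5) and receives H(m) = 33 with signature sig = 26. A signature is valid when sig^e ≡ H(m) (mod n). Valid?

Squares mod 35: sig^1≡26, sig^2≡11, sig^4≡16
5 = 4 + 1, so sig^5 ≡ 16·26 ≡ 31 (mod 35)
The recovered value 31 does not match the digest 33.

no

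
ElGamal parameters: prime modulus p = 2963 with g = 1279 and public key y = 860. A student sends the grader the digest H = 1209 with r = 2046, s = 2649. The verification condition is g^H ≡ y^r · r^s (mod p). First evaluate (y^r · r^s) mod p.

2532

860^2 = 739600 ≡ 1813
860^4 ≡ 1813^2 = 3286969 ≡ 1002
860^8 ≡ 1002^2 = 1004004 ≡ 2510
860^16 ≡ 2510^2 = 6300100 ≡ 762
860^32 ≡ 762^2 = 580644 ≡ 2859
860^64 ≡ 2859^2 = 8173881 ≡ 1927
860^128 ≡ 1927^2 = 3713329 ≡ 690
860^256 ≡ 690^2 = 476100 ≡ 2020
860^512 ≡ 2020^2 = 4080400 ≡ 349
860^1024 ≡ 349^2 = 121801 ≡ 318
2046 = 1024 + 512 + 256 + 128 + 64 + 32 + 16 + 8 + 4 + 2, so 860^2046 ≡ 318·349·2020·690·1927·2859·762·2510·1002·1813 ≡ 1324 (mod 2963)
2046^2 = 4186116 ≡ 2360
2046^4 ≡ 2360^2 = 5569600 ≡ 2123
2046^8 ≡ 2123^2 = 4507129 ≡ 406
2046^16 ≡ 406^2 = 164836 ≡ 1871
2046^32 ≡ 1871^2 = 3500641 ≡ 1338
2046^64 ≡ 1338^2 = 1790244 ≡ 592
2046^128 ≡ 592^2 = 350464 ≡ 830
2046^256 ≡ 830^2 = 688900 ≡ 1484
2046^512 ≡ 1484^2 = 2202256 ≡ 747
2046^1024 ≡ 747^2 = 558009 ≡ 965
2046^2048 ≡ 965^2 = 931225 ≡ 843
2649 = 2048 + 512 + 64 + 16 + 8 + 1, so 2046^2649 ≡ 843·747·592·1871·406·2046 ≡ 1282 (mod 2963)
y^r · r^s ≡ 1324·1282 = 1697368 ≡ 2532 (mod 2963)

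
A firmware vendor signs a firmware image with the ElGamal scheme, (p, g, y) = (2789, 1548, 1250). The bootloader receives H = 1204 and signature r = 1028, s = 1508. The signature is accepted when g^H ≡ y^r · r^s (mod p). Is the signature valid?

Left side g^H mod p:
1548^2 = 2396304 ≡ 553
1548^4 ≡ 553^2 = 305809 ≡ 1808
1548^8 ≡ 1808^2 = 3268864 ≡ 156
1548^16 ≡ 156^2 = 24336 ≡ 2024
1548^32 ≡ 2024^2 = 4096576 ≡ 2324
1548^64 ≡ 2324^2 = 5400976 ≡ 1472
1548^128 ≡ 1472^2 = 2166784 ≡ 2520
1548^256 ≡ 2520^2 = 6350400 ≡ 2636
1548^512 ≡ 2636^2 = 6948496 ≡ 1097
1548^1024 ≡ 1097^2 = 1203409 ≡ 1350
1204 = 1024 + 128 + 32 + 16 + 4, so 1548^1204 ≡ 1350·2520·2324·2024·1808 ≡ 271 (mod 2789)
Right side y^r · r^s mod p:
1250^2 = 1562500 ≡ 660
1250^4 ≡ 660^2 = 435600 ≡ 516
1250^8 ≡ 516^2 = 266256 ≡ 1301
1250^16 ≡ 1301^2 = 1692601 ≡ 2467
1250^32 ≡ 2467^2 = 6086089 ≡ 491
1250^64 ≡ 491^2 = 241081 ≡ 1227
1250^128 ≡ 1227^2 = 1505529 ≡ 2258
1250^256 ≡ 2258^2 = 5098564 ≡ 272
1250^512 ≡ 272^2 = 73984 ≡ 1470
1250^1024 ≡ 1470^2 = 2160900 ≡ 2214
1028 = 1024 + 4, so 1250^1028 ≡ 2214·516 ≡ 1723 (mod 2789)
1028^2 = 1056784 ≡ 2542
1028^4 ≡ 2542^2 = 6461764 ≡ 2440
1028^8 ≡ 2440^2 = 5953600 ≡ 1874
1028^16 ≡ 1874^2 = 3511876 ≡ 525
1028^32 ≡ 525^2 = 275625 ≡ 2303
1028^64 ≡ 2303^2 = 5303809 ≡ 1920
1028^128 ≡ 1920^2 = 3686400 ≡ 2131
1028^256 ≡ 2131^2 = 4541161 ≡ 669
1028^512 ≡ 669^2 = 447561 ≡ 1321
1028^1024 ≡ 1321^2 = 1745041 ≡ 1916
1508 = 1024 + 256 + 128 + 64 + 32 + 4, so 1028^1508 ≡ 1916·669·2131·1920·2303·2440 ≡ 1996 (mod 2789)
1723·1996 = 3439108 ≡ 271 (mod 2789)
271 ≡ 271 (mod 2789), so the signature is genuine.

valid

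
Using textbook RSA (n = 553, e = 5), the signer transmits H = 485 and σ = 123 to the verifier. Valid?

σ^2 ≡ 123^2 = 15129 ≡ 198
σ^4 ≡ 198^2 = 39204 ≡ 494
5 = 4 + 1, so σ^5 ≡ 494·123 ≡ 485 (mod 553)
σ^5 mod 553 = 485 matches H.

yes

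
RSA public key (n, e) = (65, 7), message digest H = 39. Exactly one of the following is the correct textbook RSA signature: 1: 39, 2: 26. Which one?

Candidate 1: 39^2 = 1521 ≡ 26; 39^4 ≡ 26^2 = 676 ≡ 26; 7 = 4 + 2 + 1, so 39^7 ≡ 26·26·39 ≡ 39 (mod 65)
  → matches H = 39
Candidate 2: 26^2 = 676 ≡ 26; 26^4 ≡ 26^2 = 676 ≡ 26; 7 = 4 + 2 + 1, so 26^7 ≡ 26·26·26 ≡ 26 (mod 65)

1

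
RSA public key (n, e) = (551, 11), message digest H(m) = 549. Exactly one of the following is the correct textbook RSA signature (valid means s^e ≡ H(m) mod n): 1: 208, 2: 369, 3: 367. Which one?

3

Candidate 1: Squares mod 551: 208^1≡208, 208^2≡286, 208^4≡248, 208^8≡343; 11 = 8 + 2 + 1, so 208^11 ≡ 343·286·208 ≡ 303 (mod 551)
Candidate 2: Squares mod 551: 369^1≡369, 369^2≡64, 369^4≡239, 369^8≡368; 11 = 8 + 2 + 1, so 369^11 ≡ 368·64·369 ≡ 316 (mod 551)
Candidate 3: Squares mod 551: 367^1≡367, 367^2≡245, 367^4≡517, 367^8≡54; 11 = 8 + 2 + 1, so 367^11 ≡ 54·245·367 ≡ 549 (mod 551)
  → matches H(m) = 549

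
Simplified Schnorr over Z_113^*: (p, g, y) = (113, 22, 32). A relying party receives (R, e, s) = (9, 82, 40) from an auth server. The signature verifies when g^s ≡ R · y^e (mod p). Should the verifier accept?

reject

g^s mod p:
Squares mod 113: 22^1≡22, 22^2≡32, 22^4≡7, 22^8≡49, 22^16≡28, 22^32≡106
40 = 32 + 8, so 22^40 ≡ 106·49 ≡ 109 (mod 113)
R · y^e mod p:
Squares mod 113: 32^1≡32, 32^2≡7, 32^4≡49, 32^8≡28, 32^16≡106, 32^32≡49, 32^64≡28
82 = 64 + 16 + 2, so 32^82 ≡ 28·106·7 ≡ 97 (mod 113)
9·97 = 873 ≡ 82 (mod 113)
109 ≠ 82; the check fails.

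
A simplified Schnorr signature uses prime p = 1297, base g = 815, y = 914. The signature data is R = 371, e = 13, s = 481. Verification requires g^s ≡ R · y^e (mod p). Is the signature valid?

valid

g^s mod p:
815^2 = 664225 ≡ 161
815^4 ≡ 161^2 = 25921 ≡ 1278
815^8 ≡ 1278^2 = 1633284 ≡ 361
815^16 ≡ 361^2 = 130321 ≡ 621
815^32 ≡ 621^2 = 385641 ≡ 432
815^64 ≡ 432^2 = 186624 ≡ 1153
815^128 ≡ 1153^2 = 1329409 ≡ 1281
815^256 ≡ 1281^2 = 1640961 ≡ 256
481 = 256 + 128 + 64 + 32 + 1, so 815^481 ≡ 256·1281·1153·432·815 ≡ 1048 (mod 1297)
R · y^e mod p:
914^2 = 835396 ≡ 128
914^4 ≡ 128^2 = 16384 ≡ 820
914^8 ≡ 820^2 = 672400 ≡ 554
13 = 8 + 4 + 1, so 914^13 ≡ 554·820·914 ≡ 716 (mod 1297)
371·716 = 265636 ≡ 1048 (mod 1297)
1048 ≡ 1048 (mod 1297); signature holds.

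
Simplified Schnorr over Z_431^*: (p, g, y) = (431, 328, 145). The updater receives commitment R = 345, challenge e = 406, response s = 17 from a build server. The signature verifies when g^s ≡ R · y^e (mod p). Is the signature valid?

invalid

g^s mod p:
Squares mod 431: 328^1≡328, 328^2≡265, 328^4≡403, 328^8≡353, 328^16≡50
17 = 16 + 1, so 328^17 ≡ 50·328 ≡ 22 (mod 431)
R · y^e mod p:
Squares mod 431: 145^1≡145, 145^2≡337, 145^4≡216, 145^8≡108, 145^16≡27, 145^32≡298, 145^64≡18, 145^128≡324, 145^256≡243
406 = 256 + 128 + 16 + 4 + 2, so 145^406 ≡ 243·324·27·216·337 ≡ 64 (mod 431)
345·64 = 22080 ≡ 99 (mod 431)
22 ≠ 99; the check fails.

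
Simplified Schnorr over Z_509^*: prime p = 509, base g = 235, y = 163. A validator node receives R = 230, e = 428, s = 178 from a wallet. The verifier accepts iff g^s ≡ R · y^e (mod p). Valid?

no

g^s mod p:
235^2 = 55225 ≡ 253
235^4 ≡ 253^2 = 64009 ≡ 384
235^8 ≡ 384^2 = 147456 ≡ 355
235^16 ≡ 355^2 = 126025 ≡ 302
235^32 ≡ 302^2 = 91204 ≡ 93
235^64 ≡ 93^2 = 8649 ≡ 505
235^128 ≡ 505^2 = 255025 ≡ 16
178 = 128 + 32 + 16 + 2, so 235^178 ≡ 16·93·302·253 ≡ 361 (mod 509)
R · y^e mod p:
163^2 = 26569 ≡ 101
163^4 ≡ 101^2 = 10201 ≡ 21
163^8 ≡ 21^2 = 441
163^16 ≡ 441^2 = 194481 ≡ 43
163^32 ≡ 43^2 = 1849 ≡ 322
163^64 ≡ 322^2 = 103684 ≡ 357
163^128 ≡ 357^2 = 127449 ≡ 199
163^256 ≡ 199^2 = 39601 ≡ 408
428 = 256 + 128 + 32 + 8 + 4, so 163^428 ≡ 408·199·322·441·21 ≡ 44 (mod 509)
230·44 = 10120 ≡ 449 (mod 509)
361 ≠ 449; the check fails.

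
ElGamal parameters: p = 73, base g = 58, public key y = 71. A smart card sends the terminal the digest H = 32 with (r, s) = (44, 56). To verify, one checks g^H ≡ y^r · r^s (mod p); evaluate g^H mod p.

2

Squares mod 73: 58^1≡58, 58^2≡6, 58^4≡36, 58^8≡55, 58^16≡32, 58^32≡2
58^32 ≡ 2 (mod 73)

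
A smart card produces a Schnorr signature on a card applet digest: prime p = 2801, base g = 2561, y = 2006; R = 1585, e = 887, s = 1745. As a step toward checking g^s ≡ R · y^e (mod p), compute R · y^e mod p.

2006^2 = 4024036 ≡ 1800
2006^4 ≡ 1800^2 = 3240000 ≡ 2044
2006^8 ≡ 2044^2 = 4177936 ≡ 1645
2006^16 ≡ 1645^2 = 2706025 ≡ 259
2006^32 ≡ 259^2 = 67081 ≡ 2658
2006^64 ≡ 2658^2 = 7064964 ≡ 842
2006^128 ≡ 842^2 = 708964 ≡ 311
2006^256 ≡ 311^2 = 96721 ≡ 1487
2006^512 ≡ 1487^2 = 2211169 ≡ 1180
887 = 512 + 256 + 64 + 32 + 16 + 4 + 2 + 1, so 2006^887 ≡ 1180·1487·842·2658·259·2044·1800·2006 ≡ 1180 (mod 2801)
R · y^e ≡ 1585·1180 = 1870300 ≡ 2033 (mod 2801)

2033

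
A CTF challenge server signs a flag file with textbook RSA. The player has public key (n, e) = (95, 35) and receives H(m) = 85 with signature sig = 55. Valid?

sig^2 ≡ 55^2 = 3025 ≡ 80
sig^4 ≡ 80^2 = 6400 ≡ 35
sig^8 ≡ 35^2 = 1225 ≡ 85
sig^16 ≡ 85^2 = 7225 ≡ 5
sig^32 ≡ 5^2 = 25
35 = 32 + 2 + 1, so sig^35 ≡ 25·80·55 ≡ 85 (mod 95)
sig^35 mod 95 = 85 matches H(m).

yes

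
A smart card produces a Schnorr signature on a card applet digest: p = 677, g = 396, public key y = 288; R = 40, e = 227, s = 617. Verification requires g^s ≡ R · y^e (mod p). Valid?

no

g^s mod p:
396^617 mod 677 = 274
R · y^e mod p:
288^227 mod 677 = 351
40·351 = 14040 ≡ 500 (mod 677)
274 ≠ 500; the check fails.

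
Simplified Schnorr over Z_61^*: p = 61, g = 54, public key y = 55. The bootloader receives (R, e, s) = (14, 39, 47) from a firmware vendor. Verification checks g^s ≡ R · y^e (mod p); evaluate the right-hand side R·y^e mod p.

55^2 = 3025 ≡ 36
55^4 ≡ 36^2 = 1296 ≡ 15
55^8 ≡ 15^2 = 225 ≡ 42
55^16 ≡ 42^2 = 1764 ≡ 56
55^32 ≡ 56^2 = 3136 ≡ 25
39 = 32 + 4 + 2 + 1, so 55^39 ≡ 25·15·36·55 ≡ 8 (mod 61)
R · y^e ≡ 14·8 = 112 ≡ 51 (mod 61)

51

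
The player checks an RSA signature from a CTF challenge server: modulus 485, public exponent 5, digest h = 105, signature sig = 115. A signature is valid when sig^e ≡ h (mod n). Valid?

yes

Squares mod 485: sig^1≡115, sig^2≡130, sig^4≡410
5 = 4 + 1, so sig^5 ≡ 410·115 ≡ 105 (mod 485)
sig^5 mod 485 = 105 matches h.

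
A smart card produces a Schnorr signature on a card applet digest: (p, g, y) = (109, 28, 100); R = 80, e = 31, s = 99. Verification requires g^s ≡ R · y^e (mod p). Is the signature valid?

valid

g^s mod p:
28^2 = 784 ≡ 21
28^4 ≡ 21^2 = 441 ≡ 5
28^8 ≡ 5^2 = 25
28^16 ≡ 25^2 = 625 ≡ 80
28^32 ≡ 80^2 = 6400 ≡ 78
28^64 ≡ 78^2 = 6084 ≡ 89
99 = 64 + 32 + 2 + 1, so 28^99 ≡ 89·78·21·28 ≡ 64 (mod 109)
R · y^e mod p:
100^2 = 10000 ≡ 81
100^4 ≡ 81^2 = 6561 ≡ 21
100^8 ≡ 21^2 = 441 ≡ 5
100^16 ≡ 5^2 = 25
31 = 16 + 8 + 4 + 2 + 1, so 100^31 ≡ 25·5·21·81·100 ≡ 88 (mod 109)
80·88 = 7040 ≡ 64 (mod 109)
64 ≡ 64 (mod 109); signature holds.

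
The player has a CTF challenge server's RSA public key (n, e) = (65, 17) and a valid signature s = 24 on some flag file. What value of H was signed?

59

Squares mod 65: s^1≡24, s^2≡56, s^4≡16, s^8≡61, s^16≡16
17 = 16 + 1, so s^17 ≡ 16·24 ≡ 59 (mod 65)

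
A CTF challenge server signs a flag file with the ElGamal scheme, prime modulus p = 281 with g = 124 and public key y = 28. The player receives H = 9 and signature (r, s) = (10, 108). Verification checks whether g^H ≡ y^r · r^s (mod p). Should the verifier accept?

Left side g^H mod p:
124^9 mod 281 = 28
Right side y^r · r^s mod p:
28^10 mod 281 = 116
10^108 mod 281 = 109
116·109 = 12644 ≡ 280 (mod 281)
28 ≠ 280, so verification fails.

reject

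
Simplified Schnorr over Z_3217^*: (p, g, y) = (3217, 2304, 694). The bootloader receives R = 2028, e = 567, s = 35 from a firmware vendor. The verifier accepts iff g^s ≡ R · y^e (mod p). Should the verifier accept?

reject

g^s mod p:
2304^2 = 5308416 ≡ 366
2304^4 ≡ 366^2 = 133956 ≡ 2059
2304^8 ≡ 2059^2 = 4239481 ≡ 2692
2304^16 ≡ 2692^2 = 7246864 ≡ 2180
2304^32 ≡ 2180^2 = 4752400 ≡ 891
35 = 32 + 2 + 1, so 2304^35 ≡ 891·366·2304 ≡ 1789 (mod 3217)
R · y^e mod p:
694^2 = 481636 ≡ 2303
694^4 ≡ 2303^2 = 5303809 ≡ 2193
694^8 ≡ 2193^2 = 4809249 ≡ 3051
694^16 ≡ 3051^2 = 9308601 ≡ 1820
694^32 ≡ 1820^2 = 3312400 ≡ 2107
694^64 ≡ 2107^2 = 4439449 ≡ 3206
694^128 ≡ 3206^2 = 10278436 ≡ 121
694^256 ≡ 121^2 = 14641 ≡ 1773
694^512 ≡ 1773^2 = 3143529 ≡ 520
567 = 512 + 32 + 16 + 4 + 2 + 1, so 694^567 ≡ 520·2107·1820·2193·2303·694 ≡ 2488 (mod 3217)
2028·2488 = 5045664 ≡ 1408 (mod 3217)
1789 ≠ 1408; the check fails.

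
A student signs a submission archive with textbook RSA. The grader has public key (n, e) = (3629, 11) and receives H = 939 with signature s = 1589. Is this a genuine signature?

genuine

s^2 ≡ 1589^2 = 2524921 ≡ 2766
s^4 ≡ 2766^2 = 7650756 ≡ 824
s^8 ≡ 824^2 = 678976 ≡ 353
11 = 8 + 2 + 1, so s^11 ≡ 353·2766·1589 ≡ 939 (mod 3629)
939 = H, so the signature checks out.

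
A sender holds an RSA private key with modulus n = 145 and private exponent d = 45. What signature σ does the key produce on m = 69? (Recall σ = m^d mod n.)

119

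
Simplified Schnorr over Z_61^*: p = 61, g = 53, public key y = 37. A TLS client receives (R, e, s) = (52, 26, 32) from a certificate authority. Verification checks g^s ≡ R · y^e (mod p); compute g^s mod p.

58

Squares mod 61: 53^1≡53, 53^2≡3, 53^4≡9, 53^8≡20, 53^16≡34, 53^32≡58
53^32 ≡ 58 (mod 61)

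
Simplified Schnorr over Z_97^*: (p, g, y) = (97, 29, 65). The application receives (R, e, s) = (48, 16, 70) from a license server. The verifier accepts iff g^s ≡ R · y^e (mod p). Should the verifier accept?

accept

g^s mod p:
Squares mod 97: 29^1≡29, 29^2≡65, 29^4≡54, 29^8≡6, 29^16≡36, 29^32≡35, 29^64≡61
70 = 64 + 4 + 2, so 29^70 ≡ 61·54·65 ≡ 31 (mod 97)
R · y^e mod p:
Squares mod 97: 65^1≡65, 65^2≡54, 65^4≡6, 65^8≡36, 65^16≡35
65^16 ≡ 35 (mod 97)
48·35 = 1680 ≡ 31 (mod 97)
31 ≡ 31 (mod 97); signature holds.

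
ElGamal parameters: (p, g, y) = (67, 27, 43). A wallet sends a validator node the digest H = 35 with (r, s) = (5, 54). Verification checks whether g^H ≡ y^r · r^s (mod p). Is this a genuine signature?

Left side g^H mod p:
27^35 mod 67 = 8
Right side y^r · r^s mod p:
43^5 mod 67 = 58
5^54 mod 67 = 40
58·40 = 2320 ≡ 42 (mod 67)
8 ≠ 42, so verification fails.

forged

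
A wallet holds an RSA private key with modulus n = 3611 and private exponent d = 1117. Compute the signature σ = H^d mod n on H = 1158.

H^2 ≡ 1158^2 = 1340964 ≡ 1283
H^4 ≡ 1283^2 = 1646089 ≡ 3084
H^8 ≡ 3084^2 = 9511056 ≡ 3293
H^16 ≡ 3293^2 = 10843849 ≡ 16
H^32 ≡ 16^2 = 256
H^64 ≡ 256^2 = 65536 ≡ 538
H^128 ≡ 538^2 = 289444 ≡ 564
H^256 ≡ 564^2 = 318096 ≡ 328
H^512 ≡ 328^2 = 107584 ≡ 2865
H^1024 ≡ 2865^2 = 8208225 ≡ 422
1117 = 1024 + 64 + 16 + 8 + 4 + 1, so H^1117 ≡ 422·538·16·3293·3084·1158 ≡ 1876 (mod 3611)

1876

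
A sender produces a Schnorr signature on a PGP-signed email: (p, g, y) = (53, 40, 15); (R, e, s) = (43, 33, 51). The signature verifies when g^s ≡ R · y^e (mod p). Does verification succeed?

passes

g^s mod p:
40^51 mod 53 = 4
R · y^e mod p:
15^33 mod 53 = 42
43·42 = 1806 ≡ 4 (mod 53)
4 ≡ 4 (mod 53); signature holds.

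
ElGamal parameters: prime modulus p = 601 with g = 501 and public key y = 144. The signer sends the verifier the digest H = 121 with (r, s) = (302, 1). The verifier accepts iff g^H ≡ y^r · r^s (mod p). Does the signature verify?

verifies

Left side g^H mod p:
501^2 = 251001 ≡ 384
501^4 ≡ 384^2 = 147456 ≡ 211
501^8 ≡ 211^2 = 44521 ≡ 47
501^16 ≡ 47^2 = 2209 ≡ 406
501^32 ≡ 406^2 = 164836 ≡ 162
501^64 ≡ 162^2 = 26244 ≡ 401
121 = 64 + 32 + 16 + 8 + 1, so 501^121 ≡ 401·162·406·47·501 ≡ 453 (mod 601)
Right side y^r · r^s mod p:
144^2 = 20736 ≡ 302
144^4 ≡ 302^2 = 91204 ≡ 453
144^8 ≡ 453^2 = 205209 ≡ 268
144^16 ≡ 268^2 = 71824 ≡ 305
144^32 ≡ 305^2 = 93025 ≡ 471
144^64 ≡ 471^2 = 221841 ≡ 72
144^128 ≡ 72^2 = 5184 ≡ 376
144^256 ≡ 376^2 = 141376 ≡ 141
302 = 256 + 32 + 8 + 4 + 2, so 144^302 ≡ 141·471·268·453·302 ≡ 302 (mod 601)
302^1 mod 601 = 302
302·302 = 91204 ≡ 453 (mod 601)
453 ≡ 453 (mod 601), so the signature is genuine.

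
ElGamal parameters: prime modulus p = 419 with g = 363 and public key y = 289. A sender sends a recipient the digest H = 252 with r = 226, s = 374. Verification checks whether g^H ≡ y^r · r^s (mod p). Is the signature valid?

valid

Left side g^H mod p:
363^2 = 131769 ≡ 203
363^4 ≡ 203^2 = 41209 ≡ 147
363^8 ≡ 147^2 = 21609 ≡ 240
363^16 ≡ 240^2 = 57600 ≡ 197
363^32 ≡ 197^2 = 38809 ≡ 261
363^64 ≡ 261^2 = 68121 ≡ 243
363^128 ≡ 243^2 = 59049 ≡ 389
252 = 128 + 64 + 32 + 16 + 8 + 4, so 363^252 ≡ 389·243·261·197·240·147 ≡ 237 (mod 419)
Right side y^r · r^s mod p:
289^2 = 83521 ≡ 140
289^4 ≡ 140^2 = 19600 ≡ 326
289^8 ≡ 326^2 = 106276 ≡ 269
289^16 ≡ 269^2 = 72361 ≡ 293
289^32 ≡ 293^2 = 85849 ≡ 373
289^64 ≡ 373^2 = 139129 ≡ 21
289^128 ≡ 21^2 = 441 ≡ 22
226 = 128 + 64 + 32 + 2, so 289^226 ≡ 22·21·373·140 ≡ 39 (mod 419)
226^2 = 51076 ≡ 377
226^4 ≡ 377^2 = 142129 ≡ 88
226^8 ≡ 88^2 = 7744 ≡ 202
226^16 ≡ 202^2 = 40804 ≡ 161
226^32 ≡ 161^2 = 25921 ≡ 362
226^64 ≡ 362^2 = 131044 ≡ 316
226^128 ≡ 316^2 = 99856 ≡ 134
226^256 ≡ 134^2 = 17956 ≡ 358
374 = 256 + 64 + 32 + 16 + 4 + 2, so 226^374 ≡ 358·316·362·161·88·377 ≡ 135 (mod 419)
39·135 = 5265 ≡ 237 (mod 419)
237 ≡ 237 (mod 419), so the signature is genuine.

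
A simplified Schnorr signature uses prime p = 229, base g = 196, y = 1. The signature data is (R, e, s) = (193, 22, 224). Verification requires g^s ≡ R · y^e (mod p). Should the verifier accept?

accept

g^s mod p:
196^2 = 38416 ≡ 173
196^4 ≡ 173^2 = 29929 ≡ 159
196^8 ≡ 159^2 = 25281 ≡ 91
196^16 ≡ 91^2 = 8281 ≡ 37
196^32 ≡ 37^2 = 1369 ≡ 224
196^64 ≡ 224^2 = 50176 ≡ 25
196^128 ≡ 25^2 = 625 ≡ 167
224 = 128 + 64 + 32, so 196^224 ≡ 167·25·224 ≡ 193 (mod 229)
R · y^e mod p:
1^2 = 1
1^4 ≡ 1^2 = 1
1^8 ≡ 1^2 = 1
1^16 ≡ 1^2 = 1
22 = 16 + 4 + 2, so 1^22 ≡ 1·1·1 ≡ 1 (mod 229)
193·1 = 193 ≡ 193 (mod 229)
193 ≡ 193 (mod 229); signature holds.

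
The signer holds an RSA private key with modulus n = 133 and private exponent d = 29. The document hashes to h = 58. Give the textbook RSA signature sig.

h^2 ≡ 58^2 = 3364 ≡ 39
h^4 ≡ 39^2 = 1521 ≡ 58
h^8 ≡ 58^2 = 3364 ≡ 39
h^16 ≡ 39^2 = 1521 ≡ 58
29 = 16 + 8 + 4 + 1, so h^29 ≡ 58·39·58·58 ≡ 39 (mod 133)

39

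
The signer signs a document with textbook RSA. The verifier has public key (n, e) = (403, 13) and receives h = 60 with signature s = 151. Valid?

s^13 mod 403 = 60
Since 60 equals the digest 60, verification succeeds.

yes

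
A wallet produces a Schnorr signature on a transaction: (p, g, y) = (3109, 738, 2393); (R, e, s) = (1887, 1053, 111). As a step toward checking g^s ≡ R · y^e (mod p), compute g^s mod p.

Squares mod 3109: 738^1≡738, 738^2≡569, 738^4≡425, 738^8≡303, 738^16≡1648, 738^32≡1747, 738^64≡2080
111 = 64 + 32 + 8 + 4 + 2 + 1, so 738^111 ≡ 2080·1747·303·425·569·738 ≡ 3040 (mod 3109)

3040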